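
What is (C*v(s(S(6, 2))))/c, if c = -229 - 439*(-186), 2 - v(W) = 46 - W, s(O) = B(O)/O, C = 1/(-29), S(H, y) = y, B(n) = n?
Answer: 43/2361325 ≈ 1.8210e-5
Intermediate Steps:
C = -1/29 ≈ -0.034483
s(O) = 1 (s(O) = O/O = 1)
v(W) = -44 + W (v(W) = 2 - (46 - W) = 2 + (-46 + W) = -44 + W)
c = 81425 (c = -229 + 81654 = 81425)
(C*v(s(S(6, 2))))/c = -(-44 + 1)/29/81425 = -1/29*(-43)*(1/81425) = (43/29)*(1/81425) = 43/2361325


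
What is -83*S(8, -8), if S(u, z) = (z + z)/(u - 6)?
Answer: 664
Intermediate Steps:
S(u, z) = 2*z/(-6 + u) (S(u, z) = (2*z)/(-6 + u) = 2*z/(-6 + u))
-83*S(8, -8) = -166*(-8)/(-6 + 8) = -166*(-8)/2 = -83*(-8) = 664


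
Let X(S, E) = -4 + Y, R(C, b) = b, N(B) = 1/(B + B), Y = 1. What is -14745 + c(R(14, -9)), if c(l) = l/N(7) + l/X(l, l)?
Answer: -14868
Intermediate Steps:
N(B) = 1/(2*B)
X(S, E) = -3 (X(S, E) = -4 + 1 = -3)
c(l) = 41*l/3 (c(l) = l/(((½)/7)) + l/(-3) = l/(((½)*(⅐))) + l*(-⅓) = l/(1/14) - l/3 = l*14 - l/3 = 14*l - l/3 = 41*l/3)
-14745 + c(R(14, -9)) = -14745 + (41/3)*(-9) = -14745 - 123 = -14868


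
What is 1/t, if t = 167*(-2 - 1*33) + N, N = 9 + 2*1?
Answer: -1/5834 ≈ -0.00017141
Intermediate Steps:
N = 11 (N = 9 + 2 = 11)
t = -5834 (t = 167*(-2 - 1*33) + 11 = 167*(-2 - 33) + 11 = 167*(-35) + 11 = -5845 + 11 = -5834)
1/t = 1/(-5834) = -1/5834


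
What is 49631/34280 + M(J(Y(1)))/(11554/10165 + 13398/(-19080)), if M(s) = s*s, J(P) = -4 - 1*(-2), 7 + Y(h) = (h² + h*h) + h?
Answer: 205173785821/19256138680 ≈ 10.655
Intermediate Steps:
Y(h) = -7 + h + 2*h² (Y(h) = -7 + ((h² + h*h) + h) = -7 + ((h² + h²) + h) = -7 + (2*h² + h) = -7 + (h + 2*h²) = -7 + h + 2*h²)
J(P) = -2 (J(P) = -4 + 2 = -2)
M(s) = s²
49631/34280 + M(J(Y(1)))/(11554/10165 + 13398/(-19080)) = 49631/34280 + (-2)²/(11554/10165 + 13398/(-19080)) = 49631*(1/34280) + 4/(11554*(1/10165) + 13398*(-1/19080)) = 49631/34280 + 4/(11554/10165 - 2233/3180) = 49631/34280 + 4/(561731/1292988) = 49631/34280 + 4*(1292988/561731) = 49631/34280 + 5171952/561731 = 205173785821/19256138680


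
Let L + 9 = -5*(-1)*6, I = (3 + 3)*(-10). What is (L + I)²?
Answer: 1521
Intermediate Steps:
I = -60 (I = 6*(-10) = -60)
L = 21 (L = -9 - 5*(-1)*6 = -9 + 5*6 = -9 + 30 = 21)
(L + I)² = (21 - 60)² = (-39)² = 1521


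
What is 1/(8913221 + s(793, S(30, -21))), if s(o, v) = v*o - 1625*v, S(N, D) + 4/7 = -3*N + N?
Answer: 7/62745315 ≈ 1.1156e-7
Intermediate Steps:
S(N, D) = -4/7 - 2*N (S(N, D) = -4/7 + (-3*N + N) = -4/7 - 2*N)
s(o, v) = -1625*v + o*v (s(o, v) = o*v - 1625*v = -1625*v + o*v)
1/(8913221 + s(793, S(30, -21))) = 1/(8913221 + (-4/7 - 2*30)*(-1625 + 793)) = 1/(8913221 + (-4/7 - 60)*(-832)) = 1/(8913221 - 424/7*(-832)) = 1/(8913221 + 352768/7) = 1/(62745315/7) = 7/62745315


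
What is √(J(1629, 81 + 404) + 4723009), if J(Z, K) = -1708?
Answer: 3*√524589 ≈ 2172.9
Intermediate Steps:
√(J(1629, 81 + 404) + 4723009) = √(-1708 + 4723009) = √4721301 = 3*√524589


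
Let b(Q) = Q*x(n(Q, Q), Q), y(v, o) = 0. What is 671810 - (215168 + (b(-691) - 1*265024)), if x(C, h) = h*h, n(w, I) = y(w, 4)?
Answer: 330661037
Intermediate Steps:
n(w, I) = 0
x(C, h) = h**2
b(Q) = Q**3 (b(Q) = Q*Q**2 = Q**3)
671810 - (215168 + (b(-691) - 1*265024)) = 671810 - (215168 + ((-691)**3 - 1*265024)) = 671810 - (215168 + (-329939371 - 265024)) = 671810 - (215168 - 330204395) = 671810 - 1*(-329989227) = 671810 + 329989227 = 330661037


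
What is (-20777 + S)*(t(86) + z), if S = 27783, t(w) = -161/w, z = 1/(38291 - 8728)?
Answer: -16672728171/1271209 ≈ -13116.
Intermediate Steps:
z = 1/29563 ≈ 3.3826e-5
(-20777 + S)*(t(86) + z) = (-20777 + 27783)*(-161/86 + 1/29563) = 7006*(-161*1/86 + 1/29563) = 7006*(-161/86 + 1/29563) = 7006*(-4759557/2542418) = -16672728171/1271209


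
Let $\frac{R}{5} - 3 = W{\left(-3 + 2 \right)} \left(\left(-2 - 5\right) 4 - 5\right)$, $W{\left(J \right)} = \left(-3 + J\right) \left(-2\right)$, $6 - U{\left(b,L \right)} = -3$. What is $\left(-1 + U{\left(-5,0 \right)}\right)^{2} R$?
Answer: $-83520$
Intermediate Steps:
$U{\left(b,L \right)} = 9$ ($U{\left(b,L \right)} = 6 - -3 = 6 + 3 = 9$)
$W{\left(J \right)} = 6 - 2 J$
$R = -1305$ ($R = 15 + 5 \left(6 - 2 \left(-3 + 2\right)\right) \left(\left(-2 - 5\right) 4 - 5\right) = 15 + 5 \left(6 - -2\right) \left(\left(-7\right) 4 - 5\right) = 15 + 5 \left(6 + 2\right) \left(-28 - 5\right) = 15 + 5 \cdot 8 \left(-33\right) = 15 + 5 \left(-264\right) = 15 - 1320 = -1305$)
$\left(-1 + U{\left(-5,0 \right)}\right)^{2} R = \left(-1 + 9\right)^{2} \left(-1305\right) = 8^{2} \left(-1305\right) = 64 \left(-1305\right) = -83520$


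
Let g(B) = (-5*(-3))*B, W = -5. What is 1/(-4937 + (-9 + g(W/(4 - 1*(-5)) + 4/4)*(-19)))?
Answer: -3/15218 ≈ -0.00019713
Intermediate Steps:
g(B) = 15*B
1/(-4937 + (-9 + g(W/(4 - 1*(-5)) + 4/4)*(-19))) = 1/(-4937 + (-9 + (15*(-5/(4 - 1*(-5)) + 4/4))*(-19))) = 1/(-4937 + (-9 + (15*(-5/(4 + 5) + 4*(¼)))*(-19))) = 1/(-4937 + (-9 + (15*(-5/9 + 1))*(-19))) = 1/(-4937 + (-9 + (15*(4/9))*(-19))) = 1/(-4937 + (-9 + (20/3)*(-19))) = 1/(-4937 + (-9 - 380/3)) = 1/(-4937 - 407/3) = 1/(-15218/3) = -3/15218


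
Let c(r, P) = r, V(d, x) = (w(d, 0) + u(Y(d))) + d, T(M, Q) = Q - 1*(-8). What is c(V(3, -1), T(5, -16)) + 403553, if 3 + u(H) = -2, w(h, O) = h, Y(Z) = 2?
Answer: 403554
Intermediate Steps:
u(H) = -5 (u(H) = -3 - 2 = -5)
T(M, Q) = 8 + Q (T(M, Q) = Q + 8 = 8 + Q)
V(d, x) = -5 + 2*d (V(d, x) = (d - 5) + d = (-5 + d) + d = -5 + 2*d)
c(V(3, -1), T(5, -16)) + 403553 = (-5 + 2*3) + 403553 = (-5 + 6) + 403553 = 1 + 403553 = 403554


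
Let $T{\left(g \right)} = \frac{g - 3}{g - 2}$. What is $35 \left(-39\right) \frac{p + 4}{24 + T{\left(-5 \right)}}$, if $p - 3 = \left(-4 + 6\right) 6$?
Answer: $- \frac{181545}{176} \approx -1031.5$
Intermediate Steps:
$T{\left(g \right)} = \frac{-3 + g}{-2 + g}$
$p = 15$ ($p = 3 + \left(-4 + 6\right) 6 = 3 + 2 \cdot 6 = 3 + 12 = 15$)
$35 \left(-39\right) \frac{p + 4}{24 + T{\left(-5 \right)}} = 35 \left(-39\right) \frac{15 + 4}{24 + \frac{-3 - 5}{-2 - 5}} = - 1365 \frac{19}{24 + \frac{1}{-7} \left(-8\right)} = - 1365 \frac{19}{24 - - \frac{8}{7}} = - 1365 \frac{19}{24 + \frac{8}{7}} = - 1365 \frac{19}{\frac{176}{7}} = - 1365 \cdot 19 \cdot \frac{7}{176} = \left(-1365\right) \frac{133}{176} = - \frac{181545}{176}$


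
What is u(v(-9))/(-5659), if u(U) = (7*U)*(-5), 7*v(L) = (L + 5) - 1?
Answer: -25/5659 ≈ -0.0044177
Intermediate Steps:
v(L) = 4/7 + L/7 (v(L) = ((L + 5) - 1)/7 = ((5 + L) - 1)/7 = (4 + L)/7 = 4/7 + L/7)
u(U) = -35*U
u(v(-9))/(-5659) = -35*(4/7 + (⅐)*(-9))/(-5659) = -35*(4/7 - 9/7)*(-1/5659) = -35*(-5/7)*(-1/5659) = 25*(-1/5659) = -25/5659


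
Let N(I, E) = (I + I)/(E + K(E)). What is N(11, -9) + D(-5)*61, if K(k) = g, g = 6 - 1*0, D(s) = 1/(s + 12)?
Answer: 29/21 ≈ 1.3810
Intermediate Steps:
D(s) = 1/(12 + s)
g = 6 (g = 6 + 0 = 6)
K(k) = 6
N(I, E) = 2*I/(6 + E) (N(I, E) = (I + I)/(E + 6) = (2*I)/(6 + E) = 2*I/(6 + E))
N(11, -9) + D(-5)*61 = 2*11/(6 - 9) + 61/(12 - 5) = 2*11/(-3) + 61/7 = 2*11*(-1/3) + (1/7)*61 = -22/3 + 61/7 = 29/21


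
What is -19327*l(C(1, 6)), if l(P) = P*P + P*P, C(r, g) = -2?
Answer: -154616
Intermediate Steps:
l(P) = 2*P² (l(P) = P² + P² = 2*P²)
-19327*l(C(1, 6)) = -38654*(-2)² = -38654*4 = -19327*8 = -154616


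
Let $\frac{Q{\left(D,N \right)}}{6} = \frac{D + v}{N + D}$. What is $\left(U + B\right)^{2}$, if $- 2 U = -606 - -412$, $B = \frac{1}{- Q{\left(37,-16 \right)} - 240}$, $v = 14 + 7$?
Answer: $\frac{30347382025}{3225616} \approx 9408.3$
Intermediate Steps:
$v = 21$
$Q{\left(D,N \right)} = \frac{6 \left(21 + D\right)}{D + N}$ ($Q{\left(D,N \right)} = 6 \frac{D + 21}{N + D} = 6 \frac{21 + D}{D + N} = \frac{6 \left(21 + D\right)}{D + N}$)
$B = - \frac{7}{1796}$ ($B = \frac{1}{- \frac{6 \left(21 + 37\right)}{37 - 16} - 240} = \frac{1}{- \frac{6 \cdot 58}{21} - 240} = \frac{1}{\left(-1\right) \frac{116}{7} - 240} = \frac{1}{- \frac{116}{7} - 240} = \frac{1}{- \frac{1796}{7}} = - \frac{7}{1796} \approx -0.0038976$)
$U = 97$ ($U = - \frac{-606 - -412}{2} = - \frac{-606 + 412}{2} = \left(- \frac{1}{2}\right) \left(-194\right) = 97$)
$\left(U + B\right)^{2} = \left(97 - \frac{7}{1796}\right)^{2} = \left(\frac{174205}{1796}\right)^{2} = \frac{30347382025}{3225616}$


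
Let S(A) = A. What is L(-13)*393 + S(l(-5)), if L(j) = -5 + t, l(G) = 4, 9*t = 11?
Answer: -4442/3 ≈ -1480.7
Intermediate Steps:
t = 11/9 (t = (1/9)*11 = 11/9 ≈ 1.2222)
L(j) = -34/9 (L(j) = -5 + 11/9 = -34/9)
L(-13)*393 + S(l(-5)) = -34/9*393 + 4 = -4454/3 + 4 = -4442/3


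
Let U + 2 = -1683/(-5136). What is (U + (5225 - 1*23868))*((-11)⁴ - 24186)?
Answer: 304673336055/1712 ≈ 1.7796e+8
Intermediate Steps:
U = -2863/1712 (U = -2 - 1683/(-5136) = -2 - 1683*(-1/5136) = -2 + 561/1712 = -2863/1712 ≈ -1.6723)
(U + (5225 - 1*23868))*((-11)⁴ - 24186) = (-2863/1712 + (5225 - 1*23868))*((-11)⁴ - 24186) = (-2863/1712 + (5225 - 23868))*(14641 - 24186) = (-2863/1712 - 18643)*(-9545) = -31919679/1712*(-9545) = 304673336055/1712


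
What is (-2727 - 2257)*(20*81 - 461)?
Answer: -5776456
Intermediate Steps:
(-2727 - 2257)*(20*81 - 461) = -4984*(1620 - 461) = -4984*1159 = -5776456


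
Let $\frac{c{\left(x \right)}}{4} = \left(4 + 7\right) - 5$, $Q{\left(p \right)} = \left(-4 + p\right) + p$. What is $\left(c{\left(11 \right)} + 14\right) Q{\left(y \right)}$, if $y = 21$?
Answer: $1444$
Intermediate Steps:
$Q{\left(p \right)} = -4 + 2 p$
$c{\left(x \right)} = 24$ ($c{\left(x \right)} = 4 \left(\left(4 + 7\right) - 5\right) = 4 \left(11 - 5\right) = 4 \cdot 6 = 24$)
$\left(c{\left(11 \right)} + 14\right) Q{\left(y \right)} = \left(24 + 14\right) \left(-4 + 2 \cdot 21\right) = 38 \left(-4 + 42\right) = 38 \cdot 38 = 1444$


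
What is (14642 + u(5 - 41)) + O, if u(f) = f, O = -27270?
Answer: -12664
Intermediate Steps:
(14642 + u(5 - 41)) + O = (14642 + (5 - 41)) - 27270 = (14642 - 36) - 27270 = 14606 - 27270 = -12664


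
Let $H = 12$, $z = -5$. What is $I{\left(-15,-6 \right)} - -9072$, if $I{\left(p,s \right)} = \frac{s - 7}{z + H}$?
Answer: $\frac{63491}{7} \approx 9070.1$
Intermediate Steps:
$I{\left(p,s \right)} = -1 + \frac{s}{7}$ ($I{\left(p,s \right)} = \frac{s - 7}{-5 + 12} = \frac{-7 + s}{7} = \left(-7 + s\right) \frac{1}{7} = -1 + \frac{s}{7}$)
$I{\left(-15,-6 \right)} - -9072 = \left(-1 + \frac{1}{7} \left(-6\right)\right) - -9072 = \left(-1 - \frac{6}{7}\right) + 9072 = - \frac{13}{7} + 9072 = \frac{63491}{7}$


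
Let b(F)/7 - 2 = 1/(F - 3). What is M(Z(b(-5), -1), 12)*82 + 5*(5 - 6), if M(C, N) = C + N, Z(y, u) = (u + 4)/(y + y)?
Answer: 34593/35 ≈ 988.37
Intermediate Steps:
b(F) = 14 + 7/(-3 + F) (b(F) = 14 + 7/(F - 3) = 14 + 7/(-3 + F))
Z(y, u) = (4 + u)/(2*y) (Z(y, u) = (4 + u)/((2*y)) = (4 + u)*(1/(2*y)) = (4 + u)/(2*y))
M(Z(b(-5), -1), 12)*82 + 5*(5 - 6) = ((4 - 1)/(2*((7*(-5 + 2*(-5))/(-3 - 5)))) + 12)*82 + 5*(5 - 6) = ((½)*3/(7*(-5 - 10)/(-8)) + 12)*82 + 5*(-1) = ((½)*3/(7*(-⅛)*(-15)) + 12)*82 - 5 = ((½)*3/(105/8) + 12)*82 - 5 = ((½)*(8/105)*3 + 12)*82 - 5 = (4/35 + 12)*82 - 5 = (424/35)*82 - 5 = 34768/35 - 5 = 34593/35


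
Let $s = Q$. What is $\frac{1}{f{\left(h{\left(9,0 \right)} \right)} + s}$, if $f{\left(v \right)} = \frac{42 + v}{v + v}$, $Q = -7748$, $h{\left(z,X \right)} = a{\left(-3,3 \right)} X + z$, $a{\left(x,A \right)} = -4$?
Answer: $- \frac{6}{46471} \approx -0.00012911$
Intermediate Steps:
$h{\left(z,X \right)} = z - 4 X$ ($h{\left(z,X \right)} = - 4 X + z = z - 4 X$)
$f{\left(v \right)} = \frac{42 + v}{2 v}$
$s = -7748$
$\frac{1}{f{\left(h{\left(9,0 \right)} \right)} + s} = \frac{1}{\frac{42 + \left(9 - 0\right)}{2 \left(9 - 0\right)} - 7748} = \frac{1}{\frac{42 + \left(9 + 0\right)}{2 \left(9 + 0\right)} - 7748} = \frac{1}{\frac{42 + 9}{2 \cdot 9} - 7748} = \frac{1}{\frac{1}{2} \cdot \frac{1}{9} \cdot 51 - 7748} = \frac{1}{\frac{17}{6} - 7748} = \frac{1}{- \frac{46471}{6}} = - \frac{6}{46471}$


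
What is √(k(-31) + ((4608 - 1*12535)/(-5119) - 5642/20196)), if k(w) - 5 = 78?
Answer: √25018845351399174/17230554 ≈ 9.1798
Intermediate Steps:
k(w) = 83 (k(w) = 5 + 78 = 83)
√(k(-31) + ((4608 - 1*12535)/(-5119) - 5642/20196)) = √(83 + ((4608 - 1*12535)/(-5119) - 5642/20196)) = √(83 + ((4608 - 12535)*(-1/5119) - 5642*1/20196)) = √(83 + (-7927*(-1/5119) - 2821/10098)) = √(83 + (7927/5119 - 2821/10098)) = √(83 + 65606147/51691662) = √(4356014093/51691662) = √25018845351399174/17230554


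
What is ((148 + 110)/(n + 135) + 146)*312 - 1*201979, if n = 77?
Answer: -8270507/53 ≈ -1.5605e+5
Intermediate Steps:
((148 + 110)/(n + 135) + 146)*312 - 1*201979 = ((148 + 110)/(77 + 135) + 146)*312 - 1*201979 = (258/212 + 146)*312 - 201979 = (258*(1/212) + 146)*312 - 201979 = (129/106 + 146)*312 - 201979 = (15605/106)*312 - 201979 = 2434380/53 - 201979 = -8270507/53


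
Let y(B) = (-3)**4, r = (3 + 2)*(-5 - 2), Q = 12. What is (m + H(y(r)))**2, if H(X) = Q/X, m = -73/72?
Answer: 34969/46656 ≈ 0.74951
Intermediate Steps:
m = -73/72 (m = -73*1/72 = -73/72 ≈ -1.0139)
r = -35 (r = 5*(-7) = -35)
y(B) = 81
H(X) = 12/X
(m + H(y(r)))**2 = (-73/72 + 12/81)**2 = (-73/72 + 12*(1/81))**2 = (-73/72 + 4/27)**2 = (-187/216)**2 = 34969/46656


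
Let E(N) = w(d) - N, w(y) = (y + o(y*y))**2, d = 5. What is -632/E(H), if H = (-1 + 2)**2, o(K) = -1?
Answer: -632/15 ≈ -42.133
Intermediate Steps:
H = 1 (H = 1**2 = 1)
w(y) = (-1 + y)**2 (w(y) = (y - 1)**2 = (-1 + y)**2)
E(N) = 16 - N (E(N) = (-1 + 5)**2 - N = 4**2 - N = 16 - N)
-632/E(H) = -632/(16 - 1*1) = -632/(16 - 1) = -632/15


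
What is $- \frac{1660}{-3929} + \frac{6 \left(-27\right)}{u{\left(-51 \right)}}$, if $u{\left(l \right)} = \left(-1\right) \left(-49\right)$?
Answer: $- \frac{555158}{192521} \approx -2.8836$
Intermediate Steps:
$u{\left(l \right)} = 49$
$- \frac{1660}{-3929} + \frac{6 \left(-27\right)}{u{\left(-51 \right)}} = - \frac{1660}{-3929} + \frac{6 \left(-27\right)}{49} = \left(-1660\right) \left(- \frac{1}{3929}\right) - \frac{162}{49} = \frac{1660}{3929} - \frac{162}{49} = - \frac{555158}{192521}$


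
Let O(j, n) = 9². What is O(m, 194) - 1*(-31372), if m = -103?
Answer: 31453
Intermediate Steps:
O(j, n) = 81
O(m, 194) - 1*(-31372) = 81 - 1*(-31372) = 81 + 31372 = 31453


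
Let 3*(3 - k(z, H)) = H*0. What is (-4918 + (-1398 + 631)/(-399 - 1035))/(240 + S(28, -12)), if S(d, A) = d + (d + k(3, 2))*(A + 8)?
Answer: -7051645/206496 ≈ -34.149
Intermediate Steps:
k(z, H) = 3 (k(z, H) = 3 - H*0/3 = 3 - ⅓*0 = 3 + 0 = 3)
S(d, A) = d + (3 + d)*(8 + A) (S(d, A) = d + (d + 3)*(A + 8) = d + (3 + d)*(8 + A))
(-4918 + (-1398 + 631)/(-399 - 1035))/(240 + S(28, -12)) = (-4918 + (-1398 + 631)/(-399 - 1035))/(240 + (24 + 3*(-12) + 9*28 - 12*28)) = (-4918 - 767/(-1434))/(240 + (24 - 36 + 252 - 336)) = (-4918 - 767*(-1/1434))/(240 - 96) = (-4918 + 767/1434)/144 = -7051645/1434*1/144 = -7051645/206496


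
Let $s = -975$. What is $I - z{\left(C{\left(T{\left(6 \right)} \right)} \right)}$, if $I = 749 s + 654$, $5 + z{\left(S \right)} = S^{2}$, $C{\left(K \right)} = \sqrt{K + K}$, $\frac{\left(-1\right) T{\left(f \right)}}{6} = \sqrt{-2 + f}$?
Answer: $-729592$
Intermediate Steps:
$T{\left(f \right)} = - 6 \sqrt{-2 + f}$
$C{\left(K \right)} = \sqrt{2} \sqrt{K}$ ($C{\left(K \right)} = \sqrt{2 K} = \sqrt{2} \sqrt{K}$)
$z{\left(S \right)} = -5 + S^{2}$
$I = -729621$ ($I = 749 \left(-975\right) + 654 = -730275 + 654 = -729621$)
$I - z{\left(C{\left(T{\left(6 \right)} \right)} \right)} = -729621 - \left(-5 + \left(\sqrt{2} \sqrt{- 6 \sqrt{-2 + 6}}\right)^{2}\right) = -729621 - \left(-5 + \left(\sqrt{2} \sqrt{- 6 \sqrt{4}}\right)^{2}\right) = -729621 - \left(-5 + \left(\sqrt{2} \sqrt{\left(-6\right) 2}\right)^{2}\right) = -729621 - \left(-5 + \left(\sqrt{2} \sqrt{-12}\right)^{2}\right) = -729621 - \left(-5 + \left(\sqrt{2} \cdot 2 i \sqrt{3}\right)^{2}\right) = -729621 - \left(-5 + \left(2 i \sqrt{6}\right)^{2}\right) = -729621 - \left(-5 - 24\right) = -729621 - -29 = -729621 + 29 = -729592$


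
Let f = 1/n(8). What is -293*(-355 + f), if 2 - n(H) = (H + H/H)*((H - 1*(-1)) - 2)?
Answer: 6345208/61 ≈ 1.0402e+5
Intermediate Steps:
n(H) = 2 - (1 + H)*(-1 + H) (n(H) = 2 - (H + H/H)*((H - 1*(-1)) - 2) = 2 - (H + 1)*((H + 1) - 2) = 2 - (1 + H)*((1 + H) - 2) = 2 - (1 + H)*(-1 + H))
f = -1/61 (f = 1/(3 - 1*8²) = 1/(3 - 1*64) = 1/(3 - 64) = 1/(-61) = -1/61 ≈ -0.016393)
-293*(-355 + f) = -293*(-355 - 1/61) = -293*(-21656/61) = 6345208/61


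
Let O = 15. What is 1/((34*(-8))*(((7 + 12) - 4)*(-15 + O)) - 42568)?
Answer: -1/42568 ≈ -2.3492e-5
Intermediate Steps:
1/((34*(-8))*(((7 + 12) - 4)*(-15 + O)) - 42568) = 1/((34*(-8))*(((7 + 12) - 4)*(-15 + 15)) - 42568) = 1/(-272*(19 - 4)*0 - 42568) = 1/(-4080*0 - 42568) = 1/(-272*0 - 42568) = 1/(0 - 42568) = 1/(-42568) = -1/42568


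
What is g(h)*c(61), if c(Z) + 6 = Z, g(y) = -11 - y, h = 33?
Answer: -2420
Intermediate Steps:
c(Z) = -6 + Z
g(h)*c(61) = (-11 - 1*33)*(-6 + 61) = (-11 - 33)*55 = -44*55 = -2420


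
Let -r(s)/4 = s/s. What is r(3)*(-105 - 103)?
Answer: 832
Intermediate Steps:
r(s) = -4 (r(s) = -4*s/s = -4*1 = -4)
r(3)*(-105 - 103) = -4*(-105 - 103) = -4*(-208) = 832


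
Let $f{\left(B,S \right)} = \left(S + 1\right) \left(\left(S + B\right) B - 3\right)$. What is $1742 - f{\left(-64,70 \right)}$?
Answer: $29219$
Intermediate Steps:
$f{\left(B,S \right)} = \left(1 + S\right) \left(-3 + B \left(B + S\right)\right)$ ($f{\left(B,S \right)} = \left(1 + S\right) \left(\left(B + S\right) B - 3\right) = \left(1 + S\right) \left(B \left(B + S\right) - 3\right) = \left(1 + S\right) \left(-3 + B \left(B + S\right)\right)$)
$1742 - f{\left(-64,70 \right)} = 1742 - \left(-3 + \left(-64\right)^{2} - 210 - 4480 - 64 \cdot 70^{2} + 70 \left(-64\right)^{2}\right) = 1742 - \left(-3 + 4096 - 210 - 4480 - 313600 + 70 \cdot 4096\right) = 1742 - \left(-3 + 4096 - 210 - 4480 - 313600 + 286720\right) = 1742 - -27477 = 1742 + 27477 = 29219$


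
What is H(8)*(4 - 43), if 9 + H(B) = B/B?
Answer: 312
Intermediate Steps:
H(B) = -8 (H(B) = -9 + B/B = -9 + 1 = -8)
H(8)*(4 - 43) = -8*(4 - 43) = -8*(-39) = 312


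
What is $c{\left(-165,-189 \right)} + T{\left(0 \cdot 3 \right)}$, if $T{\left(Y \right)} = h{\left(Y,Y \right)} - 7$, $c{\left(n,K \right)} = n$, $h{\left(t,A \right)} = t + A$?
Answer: $-172$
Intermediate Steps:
$h{\left(t,A \right)} = A + t$
$T{\left(Y \right)} = -7 + 2 Y$ ($T{\left(Y \right)} = \left(Y + Y\right) - 7 = 2 Y - 7 = -7 + 2 Y$)
$c{\left(-165,-189 \right)} + T{\left(0 \cdot 3 \right)} = -165 - \left(7 - 2 \cdot 0 \cdot 3\right) = -165 + \left(-7 + 2 \cdot 0\right) = -165 + \left(-7 + 0\right) = -165 - 7 = -172$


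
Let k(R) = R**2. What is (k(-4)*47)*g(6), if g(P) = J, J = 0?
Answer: 0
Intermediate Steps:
g(P) = 0
(k(-4)*47)*g(6) = ((-4)**2*47)*0 = (16*47)*0 = 752*0 = 0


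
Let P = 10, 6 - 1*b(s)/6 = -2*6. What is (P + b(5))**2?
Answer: 13924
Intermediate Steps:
b(s) = 108 (b(s) = 36 - (-12)*6 = 36 - 6*(-12) = 36 + 72 = 108)
(P + b(5))**2 = (10 + 108)**2 = 118**2 = 13924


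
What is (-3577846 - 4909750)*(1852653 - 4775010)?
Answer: 24803785583772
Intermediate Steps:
(-3577846 - 4909750)*(1852653 - 4775010) = -8487596*(-2922357) = 24803785583772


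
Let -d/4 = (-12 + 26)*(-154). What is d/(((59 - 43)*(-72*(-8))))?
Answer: 539/576 ≈ 0.93576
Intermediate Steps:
d = 8624 (d = -4*(-12 + 26)*(-154) = -56*(-154) = -4*(-2156) = 8624)
d/(((59 - 43)*(-72*(-8)))) = 8624/(((59 - 43)*(-72*(-8)))) = 8624/((16*576)) = 8624/9216 = 8624*(1/9216) = 539/576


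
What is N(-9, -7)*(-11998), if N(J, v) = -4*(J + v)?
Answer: -767872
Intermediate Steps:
N(J, v) = -4*J - 4*v
N(-9, -7)*(-11998) = (-4*(-9) - 4*(-7))*(-11998) = (36 + 28)*(-11998) = 64*(-11998) = -767872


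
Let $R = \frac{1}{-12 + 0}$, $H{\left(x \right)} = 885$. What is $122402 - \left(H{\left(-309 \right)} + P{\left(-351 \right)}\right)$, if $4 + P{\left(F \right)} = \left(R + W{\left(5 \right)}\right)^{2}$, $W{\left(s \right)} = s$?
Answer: $\frac{17495543}{144} \approx 1.215 \cdot 10^{5}$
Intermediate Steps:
$R = - \frac{1}{12}$ ($R = \frac{1}{-12} = - \frac{1}{12} \approx -0.083333$)
$P{\left(F \right)} = \frac{2905}{144}$ ($P{\left(F \right)} = -4 + \left(- \frac{1}{12} + 5\right)^{2} = -4 + \left(\frac{59}{12}\right)^{2} = -4 + \frac{3481}{144} = \frac{2905}{144}$)
$122402 - \left(H{\left(-309 \right)} + P{\left(-351 \right)}\right) = 122402 - \left(885 + \frac{2905}{144}\right) = 122402 - \frac{130345}{144} = \frac{17495543}{144}$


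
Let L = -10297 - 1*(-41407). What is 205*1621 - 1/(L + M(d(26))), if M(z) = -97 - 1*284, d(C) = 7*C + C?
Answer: 10211400344/30729 ≈ 3.3231e+5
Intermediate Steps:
d(C) = 8*C
M(z) = -381 (M(z) = -97 - 284 = -381)
L = 31110 (L = -10297 + 41407 = 31110)
205*1621 - 1/(L + M(d(26))) = 205*1621 - 1/(31110 - 381) = 332305 - 1/30729 = 10211400344/30729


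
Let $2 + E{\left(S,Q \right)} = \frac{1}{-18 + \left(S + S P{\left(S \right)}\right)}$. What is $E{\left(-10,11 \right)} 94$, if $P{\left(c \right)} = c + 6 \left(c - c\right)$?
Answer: $- \frac{6721}{36} \approx -186.69$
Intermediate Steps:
$P{\left(c \right)} = c$ ($P{\left(c \right)} = c + 6 \cdot 0 = c + 0 = c$)
$E{\left(S,Q \right)} = -2 + \frac{1}{-18 + S + S^{2}}$ ($E{\left(S,Q \right)} = -2 + \frac{1}{-18 + \left(S + S S\right)} = -2 + \frac{1}{-18 + \left(S + S^{2}\right)} = -2 + \frac{1}{-18 + S + S^{2}}$)
$E{\left(-10,11 \right)} 94 = \frac{37 - -20 - 2 \left(-10\right)^{2}}{-18 - 10 + \left(-10\right)^{2}} \cdot 94 = \frac{37 + 20 - 200}{-18 - 10 + 100} \cdot 94 = \frac{37 + 20 - 200}{72} \cdot 94 = \frac{1}{72} \left(-143\right) 94 = \left(- \frac{143}{72}\right) 94 = - \frac{6721}{36}$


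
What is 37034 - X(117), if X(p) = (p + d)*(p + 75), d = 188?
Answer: -21526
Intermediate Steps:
X(p) = (75 + p)*(188 + p) (X(p) = (p + 188)*(p + 75) = (188 + p)*(75 + p) = (75 + p)*(188 + p))
37034 - X(117) = 37034 - (14100 + 117**2 + 263*117) = 37034 - (14100 + 13689 + 30771) = 37034 - 1*58560 = 37034 - 58560 = -21526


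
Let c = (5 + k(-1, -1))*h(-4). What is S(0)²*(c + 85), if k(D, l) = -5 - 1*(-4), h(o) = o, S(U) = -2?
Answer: 276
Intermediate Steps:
k(D, l) = -1 (k(D, l) = -5 + 4 = -1)
c = -16 (c = (5 - 1)*(-4) = 4*(-4) = -16)
S(0)²*(c + 85) = (-2)²*(-16 + 85) = 4*69 = 276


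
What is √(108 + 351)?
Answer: 3*√51 ≈ 21.424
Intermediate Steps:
√(108 + 351) = √459 = 3*√51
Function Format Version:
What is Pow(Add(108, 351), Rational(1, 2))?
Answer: Mul(3, Pow(51, Rational(1, 2))) ≈ 21.424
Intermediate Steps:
Pow(Add(108, 351), Rational(1, 2)) = Pow(459, Rational(1, 2)) = Mul(3, Pow(51, Rational(1, 2)))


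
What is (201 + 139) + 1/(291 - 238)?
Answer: 18021/53 ≈ 340.02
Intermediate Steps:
(201 + 139) + 1/(291 - 238) = 340 + 1/53 = 18021/53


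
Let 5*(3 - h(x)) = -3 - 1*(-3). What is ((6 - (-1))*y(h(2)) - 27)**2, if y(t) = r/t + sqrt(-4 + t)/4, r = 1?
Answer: 87175/144 - 259*I/3 ≈ 605.38 - 86.333*I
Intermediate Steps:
h(x) = 3 (h(x) = 3 - (-3 - 1*(-3))/5 = 3 - (-3 + 3)/5 = 3 - 1/5*0 = 3 + 0 = 3)
y(t) = 1/t + sqrt(-4 + t)/4
((6 - (-1))*y(h(2)) - 27)**2 = ((6 - (-1))*(1/3 + sqrt(-4 + 3)/4) - 27)**2 = ((6 - 1*(-1))*(1/3 + sqrt(-1)/4) - 27)**2 = ((6 + 1)*(1/3 + I/4) - 27)**2 = (7*(1/3 + I/4) - 27)**2 = ((7/3 + 7*I/4) - 27)**2 = (-74/3 + 7*I/4)**2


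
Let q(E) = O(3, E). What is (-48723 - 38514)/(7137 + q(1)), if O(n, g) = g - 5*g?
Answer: -87237/7133 ≈ -12.230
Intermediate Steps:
O(n, g) = -4*g
q(E) = -4*E
(-48723 - 38514)/(7137 + q(1)) = (-48723 - 38514)/(7137 - 4*1) = -87237/(7137 - 4) = -87237/7133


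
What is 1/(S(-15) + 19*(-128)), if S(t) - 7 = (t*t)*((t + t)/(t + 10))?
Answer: -1/1075 ≈ -0.00093023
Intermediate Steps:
S(t) = 7 + 2*t³/(10 + t) (S(t) = 7 + (t*t)*((t + t)/(t + 10)) = 7 + t²*((2*t)/(10 + t)) = 7 + t²*(2*t/(10 + t)) = 7 + 2*t³/(10 + t))
1/(S(-15) + 19*(-128)) = 1/((70 + 2*(-15)³ + 7*(-15))/(10 - 15) + 19*(-128)) = 1/((70 + 2*(-3375) - 105)/(-5) - 2432) = 1/(-(70 - 6750 - 105)/5 - 2432) = 1/(-⅕*(-6785) - 2432) = 1/(1357 - 2432) = 1/(-1075) = -1/1075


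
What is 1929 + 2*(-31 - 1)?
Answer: 1865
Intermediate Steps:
1929 + 2*(-31 - 1) = 1929 + 2*(-32) = 1929 - 64 = 1865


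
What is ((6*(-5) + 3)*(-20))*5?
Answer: 2700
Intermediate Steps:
((6*(-5) + 3)*(-20))*5 = ((-30 + 3)*(-20))*5 = -27*(-20)*5 = 540*5 = 2700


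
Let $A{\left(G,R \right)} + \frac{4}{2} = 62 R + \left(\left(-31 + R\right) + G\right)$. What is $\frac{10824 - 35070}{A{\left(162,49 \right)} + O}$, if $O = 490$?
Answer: $- \frac{12123}{1853} \approx -6.5424$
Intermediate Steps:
$A{\left(G,R \right)} = -33 + G + 63 R$ ($A{\left(G,R \right)} = -2 + \left(62 R + \left(\left(-31 + R\right) + G\right)\right) = -2 + \left(62 R + \left(-31 + G + R\right)\right) = -2 + \left(-31 + G + 63 R\right) = -33 + G + 63 R$)
$\frac{10824 - 35070}{A{\left(162,49 \right)} + O} = \frac{10824 - 35070}{\left(-33 + 162 + 63 \cdot 49\right) + 490} = - \frac{24246}{\left(-33 + 162 + 3087\right) + 490} = - \frac{24246}{3216 + 490} = - \frac{24246}{3706} = \left(-24246\right) \frac{1}{3706} = - \frac{12123}{1853}$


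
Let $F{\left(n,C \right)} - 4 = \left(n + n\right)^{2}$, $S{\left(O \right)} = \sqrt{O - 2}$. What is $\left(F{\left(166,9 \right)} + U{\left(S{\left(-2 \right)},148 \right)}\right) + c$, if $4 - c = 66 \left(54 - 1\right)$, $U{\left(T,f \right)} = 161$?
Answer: $106895$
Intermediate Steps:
$S{\left(O \right)} = \sqrt{-2 + O}$
$c = -3494$ ($c = 4 - 66 \left(54 - 1\right) = 4 - 66 \cdot 53 = 4 - 3498 = -3494$)
$F{\left(n,C \right)} = 4 + 4 n^{2}$ ($F{\left(n,C \right)} = 4 + \left(n + n\right)^{2} = 4 + \left(2 n\right)^{2} = 4 + 4 n^{2}$)
$\left(F{\left(166,9 \right)} + U{\left(S{\left(-2 \right)},148 \right)}\right) + c = \left(\left(4 + 4 \cdot 166^{2}\right) + 161\right) - 3494 = \left(\left(4 + 4 \cdot 27556\right) + 161\right) - 3494 = \left(\left(4 + 110224\right) + 161\right) - 3494 = \left(110228 + 161\right) - 3494 = 110389 - 3494 = 106895$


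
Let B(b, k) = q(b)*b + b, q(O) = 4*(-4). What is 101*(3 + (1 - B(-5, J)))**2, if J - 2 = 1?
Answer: 509141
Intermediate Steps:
J = 3 (J = 2 + 1 = 3)
q(O) = -16
B(b, k) = -15*b (B(b, k) = -16*b + b = -15*b)
101*(3 + (1 - B(-5, J)))**2 = 101*(3 + (1 - (-15)*(-5)))**2 = 101*(3 + (1 - 1*75))**2 = 101*(3 + (1 - 75))**2 = 101*(3 - 74)**2 = 101*(-71)**2 = 101*5041 = 509141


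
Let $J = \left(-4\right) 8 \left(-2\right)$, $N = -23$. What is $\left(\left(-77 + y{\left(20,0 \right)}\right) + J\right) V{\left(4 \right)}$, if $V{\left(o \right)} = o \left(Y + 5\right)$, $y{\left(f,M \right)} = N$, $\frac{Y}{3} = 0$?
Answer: $-720$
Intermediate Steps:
$Y = 0$ ($Y = 3 \cdot 0 = 0$)
$y{\left(f,M \right)} = -23$
$J = 64$ ($J = \left(-32\right) \left(-2\right) = 64$)
$V{\left(o \right)} = 5 o$ ($V{\left(o \right)} = o \left(0 + 5\right) = o 5 = 5 o$)
$\left(\left(-77 + y{\left(20,0 \right)}\right) + J\right) V{\left(4 \right)} = \left(\left(-77 - 23\right) + 64\right) 5 \cdot 4 = \left(-100 + 64\right) 20 = \left(-36\right) 20 = -720$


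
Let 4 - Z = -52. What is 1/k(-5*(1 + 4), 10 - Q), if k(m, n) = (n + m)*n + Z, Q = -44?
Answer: 1/1622 ≈ 0.00061652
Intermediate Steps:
Z = 56 (Z = 4 - 1*(-52) = 4 + 52 = 56)
k(m, n) = 56 + n*(m + n) (k(m, n) = (n + m)*n + 56 = (m + n)*n + 56 = n*(m + n) + 56 = 56 + n*(m + n))
1/k(-5*(1 + 4), 10 - Q) = 1/(56 + (10 - 1*(-44))**2 + (-5*(1 + 4))*(10 - 1*(-44))) = 1/(56 + (10 + 44)**2 + (-5*5)*(10 + 44)) = 1/(56 + 54**2 - 25*54) = 1/(56 + 2916 - 1350) = 1/1622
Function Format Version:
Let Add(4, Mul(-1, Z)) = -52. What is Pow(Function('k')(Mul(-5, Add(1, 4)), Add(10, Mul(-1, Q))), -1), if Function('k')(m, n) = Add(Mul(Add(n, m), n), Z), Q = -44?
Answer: Rational(1, 1622) ≈ 0.00061652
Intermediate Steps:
Z = 56 (Z = Add(4, Mul(-1, -52)) = Add(4, 52) = 56)
Function('k')(m, n) = Add(56, Mul(n, Add(m, n))) (Function('k')(m, n) = Add(Mul(Add(n, m), n), 56) = Add(Mul(Add(m, n), n), 56) = Add(Mul(n, Add(m, n)), 56) = Add(56, Mul(n, Add(m, n))))
Pow(Function('k')(Mul(-5, Add(1, 4)), Add(10, Mul(-1, Q))), -1) = Pow(Add(56, Pow(Add(10, Mul(-1, -44)), 2), Mul(Mul(-5, Add(1, 4)), Add(10, Mul(-1, -44)))), -1) = Pow(Add(56, Pow(Add(10, 44), 2), Mul(Mul(-5, 5), Add(10, 44))), -1) = Pow(Add(56, Pow(54, 2), Mul(-25, 54)), -1) = Pow(Add(56, 2916, -1350), -1) = Pow(1622, -1) = Rational(1, 1622)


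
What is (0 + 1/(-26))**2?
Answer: 1/676 ≈ 0.0014793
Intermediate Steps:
(0 + 1/(-26))**2 = (0 - 1/26)**2 = (-1/26)**2 = 1/676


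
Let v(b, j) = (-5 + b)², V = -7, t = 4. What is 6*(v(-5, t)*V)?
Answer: -4200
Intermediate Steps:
6*(v(-5, t)*V) = 6*((-5 - 5)²*(-7)) = 6*((-10)²*(-7)) = 6*(100*(-7)) = 6*(-700) = -4200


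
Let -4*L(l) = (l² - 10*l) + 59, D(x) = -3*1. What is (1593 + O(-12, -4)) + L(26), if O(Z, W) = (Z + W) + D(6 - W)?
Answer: 5821/4 ≈ 1455.3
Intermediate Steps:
D(x) = -3
L(l) = -59/4 - l²/4 + 5*l/2 (L(l) = -((l² - 10*l) + 59)/4 = -(59 + l² - 10*l)/4 = -59/4 - l²/4 + 5*l/2)
O(Z, W) = -3 + W + Z (O(Z, W) = (Z + W) - 3 = (W + Z) - 3 = -3 + W + Z)
(1593 + O(-12, -4)) + L(26) = (1593 + (-3 - 4 - 12)) + (-59/4 - ¼*26² + (5/2)*26) = (1593 - 19) + (-59/4 - ¼*676 + 65) = 1574 + (-59/4 - 169 + 65) = 1574 - 475/4 = 5821/4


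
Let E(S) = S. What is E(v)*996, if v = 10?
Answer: 9960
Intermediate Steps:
E(v)*996 = 10*996 = 9960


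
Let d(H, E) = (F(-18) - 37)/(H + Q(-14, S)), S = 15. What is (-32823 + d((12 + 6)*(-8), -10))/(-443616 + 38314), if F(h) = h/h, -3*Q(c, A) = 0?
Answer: 131291/1621208 ≈ 0.080983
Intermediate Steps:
Q(c, A) = 0 (Q(c, A) = -1/3*0 = 0)
F(h) = 1
d(H, E) = -36/H (d(H, E) = (1 - 37)/(H + 0) = -36/H)
(-32823 + d((12 + 6)*(-8), -10))/(-443616 + 38314) = (-32823 - 36*(-1/(8*(12 + 6))))/(-443616 + 38314) = (-32823 - 36/(18*(-8)))/(-405302) = (-32823 - 36/(-144))*(-1/405302) = (-32823 - 36*(-1/144))*(-1/405302) = (-32823 + 1/4)*(-1/405302) = -131291/4*(-1/405302) = 131291/1621208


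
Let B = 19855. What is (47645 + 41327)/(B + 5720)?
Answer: 88972/25575 ≈ 3.4789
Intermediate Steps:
(47645 + 41327)/(B + 5720) = (47645 + 41327)/(19855 + 5720) = 88972/25575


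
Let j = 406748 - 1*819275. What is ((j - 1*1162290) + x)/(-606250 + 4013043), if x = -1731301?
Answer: -3306118/3406793 ≈ -0.97045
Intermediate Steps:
j = -412527 (j = 406748 - 819275 = -412527)
((j - 1*1162290) + x)/(-606250 + 4013043) = ((-412527 - 1*1162290) - 1731301)/(-606250 + 4013043) = ((-412527 - 1162290) - 1731301)/3406793 = (-1574817 - 1731301)*(1/3406793) = -3306118*1/3406793 = -3306118/3406793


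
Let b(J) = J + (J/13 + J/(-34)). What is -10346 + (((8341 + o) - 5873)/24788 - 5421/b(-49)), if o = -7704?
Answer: -1439739170423/140591339 ≈ -10241.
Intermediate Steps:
b(J) = 463*J/442 (b(J) = J + (J*(1/13) + J*(-1/34)) = J + (J/13 - J/34) = J + 21*J/442 = 463*J/442)
-10346 + (((8341 + o) - 5873)/24788 - 5421/b(-49)) = -10346 + (((8341 - 7704) - 5873)/24788 - 5421/((463/442)*(-49))) = -10346 + ((637 - 5873)*(1/24788) - 5421/(-22687/442)) = -10346 + (-5236*1/24788 - 5421*(-442/22687)) = -10346 + (-1309/6197 + 2396082/22687) = -10346 + 14818822871/140591339 = -1439739170423/140591339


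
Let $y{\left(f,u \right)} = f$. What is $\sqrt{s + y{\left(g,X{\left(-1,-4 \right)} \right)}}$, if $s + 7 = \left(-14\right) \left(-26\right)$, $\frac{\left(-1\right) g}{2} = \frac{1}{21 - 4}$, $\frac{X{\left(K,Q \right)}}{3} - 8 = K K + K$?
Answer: $\frac{\sqrt{103139}}{17} \approx 18.891$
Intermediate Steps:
$X{\left(K,Q \right)} = 24 + 3 K + 3 K^{2}$ ($X{\left(K,Q \right)} = 24 + 3 \left(K K + K\right) = 24 + 3 \left(K^{2} + K\right) = 24 + 3 \left(K + K^{2}\right) = 24 + \left(3 K + 3 K^{2}\right) = 24 + 3 K + 3 K^{2}$)
$g = - \frac{2}{17}$ ($g = - \frac{2}{21 - 4} = - \frac{2}{17} \approx -0.11765$)
$s = 357$ ($s = -7 - -364 = -7 + 364 = 357$)
$\sqrt{s + y{\left(g,X{\left(-1,-4 \right)} \right)}} = \sqrt{357 - \frac{2}{17}} = \sqrt{\frac{6067}{17}} = \frac{\sqrt{103139}}{17}$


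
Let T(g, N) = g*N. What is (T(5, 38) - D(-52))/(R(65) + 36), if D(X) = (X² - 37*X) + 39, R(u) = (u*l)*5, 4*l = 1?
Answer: -17908/469 ≈ -38.183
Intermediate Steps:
l = ¼ (l = (¼)*1 = ¼ ≈ 0.25000)
T(g, N) = N*g
R(u) = 5*u/4 (R(u) = (u*(¼))*5 = (u/4)*5 = 5*u/4)
D(X) = 39 + X² - 37*X
(T(5, 38) - D(-52))/(R(65) + 36) = (38*5 - (39 + (-52)² - 37*(-52)))/((5/4)*65 + 36) = (190 - (39 + 2704 + 1924))/(325/4 + 36) = (190 - 1*4667)/(469/4) = (190 - 4667)*(4/469) = -4477*4/469 = -17908/469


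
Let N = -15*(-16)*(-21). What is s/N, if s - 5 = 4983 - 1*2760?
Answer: -557/1260 ≈ -0.44206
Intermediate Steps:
N = -5040 (N = 240*(-21) = -5040)
s = 2228 (s = 5 + (4983 - 1*2760) = 5 + (4983 - 2760) = 5 + 2223 = 2228)
s/N = 2228/(-5040) = 2228*(-1/5040) = -557/1260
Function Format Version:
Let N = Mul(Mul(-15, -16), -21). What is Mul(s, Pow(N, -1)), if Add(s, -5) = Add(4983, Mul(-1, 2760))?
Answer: Rational(-557, 1260) ≈ -0.44206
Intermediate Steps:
N = -5040 (N = Mul(240, -21) = -5040)
s = 2228 (s = Add(5, Add(4983, Mul(-1, 2760))) = Add(5, Add(4983, -2760)) = Add(5, 2223) = 2228)
Mul(s, Pow(N, -1)) = Mul(2228, Pow(-5040, -1)) = Mul(2228, Rational(-1, 5040)) = Rational(-557, 1260)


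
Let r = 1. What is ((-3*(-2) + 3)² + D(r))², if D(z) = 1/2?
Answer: 26569/4 ≈ 6642.3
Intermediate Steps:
D(z) = ½
((-3*(-2) + 3)² + D(r))² = ((-3*(-2) + 3)² + ½)² = ((6 + 3)² + ½)² = (9² + ½)² = (81 + ½)² = (163/2)² = 26569/4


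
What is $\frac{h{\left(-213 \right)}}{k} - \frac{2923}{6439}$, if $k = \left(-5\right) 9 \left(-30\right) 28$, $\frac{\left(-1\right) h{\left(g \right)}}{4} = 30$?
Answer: $- \frac{927184}{2028285} \approx -0.45713$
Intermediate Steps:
$h{\left(g \right)} = -120$ ($h{\left(g \right)} = \left(-4\right) 30 = -120$)
$k = 37800$ ($k = \left(-45\right) \left(-30\right) 28 = 1350 \cdot 28 = 37800$)
$\frac{h{\left(-213 \right)}}{k} - \frac{2923}{6439} = - \frac{120}{37800} - \frac{2923}{6439} = \left(-120\right) \frac{1}{37800} - \frac{2923}{6439} = - \frac{1}{315} - \frac{2923}{6439} = - \frac{927184}{2028285}$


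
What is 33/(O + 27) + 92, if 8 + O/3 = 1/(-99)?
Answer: 10105/98 ≈ 103.11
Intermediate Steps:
O = -793/33 (O = -24 + 3/(-99) = -24 + 3*(-1/99) = -24 - 1/33 = -793/33 ≈ -24.030)
33/(O + 27) + 92 = 33/(-793/33 + 27) + 92 = 33/(98/33) + 92 = 33*(33/98) + 92 = 1089/98 + 92 = 10105/98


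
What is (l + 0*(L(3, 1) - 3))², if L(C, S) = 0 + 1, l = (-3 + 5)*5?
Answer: 100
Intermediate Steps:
l = 10 (l = 2*5 = 10)
L(C, S) = 1
(l + 0*(L(3, 1) - 3))² = (10 + 0*(1 - 3))² = (10 + 0*(-2))² = (10 + 0)² = 10² = 100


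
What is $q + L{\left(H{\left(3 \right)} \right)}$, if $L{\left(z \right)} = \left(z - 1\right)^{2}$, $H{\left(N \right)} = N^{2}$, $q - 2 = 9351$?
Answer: $9417$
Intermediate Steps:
$q = 9353$ ($q = 2 + 9351 = 9353$)
$L{\left(z \right)} = \left(-1 + z\right)^{2}$
$q + L{\left(H{\left(3 \right)} \right)} = 9353 + \left(-1 + 3^{2}\right)^{2} = 9353 + \left(-1 + 9\right)^{2} = 9353 + 8^{2} = 9353 + 64 = 9417$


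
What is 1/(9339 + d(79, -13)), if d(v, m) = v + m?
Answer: 1/9405 ≈ 0.00010633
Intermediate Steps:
d(v, m) = m + v
1/(9339 + d(79, -13)) = 1/(9339 + (-13 + 79)) = 1/(9339 + 66) = 1/9405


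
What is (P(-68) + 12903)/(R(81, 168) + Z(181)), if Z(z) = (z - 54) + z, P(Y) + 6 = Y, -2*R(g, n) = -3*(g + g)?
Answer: 12829/551 ≈ 23.283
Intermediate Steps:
R(g, n) = 3*g (R(g, n) = -(-3)*(g + g)/2 = -(-3)*2*g/2 = -(-3)*g = 3*g)
P(Y) = -6 + Y
Z(z) = -54 + 2*z (Z(z) = (-54 + z) + z = -54 + 2*z)
(P(-68) + 12903)/(R(81, 168) + Z(181)) = ((-6 - 68) + 12903)/(3*81 + (-54 + 2*181)) = (-74 + 12903)/(243 + (-54 + 362)) = 12829/(243 + 308) = 12829/551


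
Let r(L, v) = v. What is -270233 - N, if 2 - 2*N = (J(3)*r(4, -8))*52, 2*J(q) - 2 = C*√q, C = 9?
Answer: -270442 - 936*√3 ≈ -2.7206e+5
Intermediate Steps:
J(q) = 1 + 9*√q/2 (J(q) = 1 + (9*√q)/2 = 1 + 9*√q/2)
N = 209 + 936*√3 (N = 1 - (1 + 9*√3/2)*(-8)*52/2 = 1 - (-8 - 36*√3)*52/2 = 1 - (-416 - 1872*√3)/2 = 1 + (208 + 936*√3) = 209 + 936*√3 ≈ 1830.2)
-270233 - N = -270233 - (209 + 936*√3) = -270233 + (-209 - 936*√3) = -270442 - 936*√3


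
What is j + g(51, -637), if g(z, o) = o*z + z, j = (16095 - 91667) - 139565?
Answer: -247573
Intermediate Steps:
j = -215137 (j = -75572 - 139565 = -215137)
g(z, o) = z + o*z
j + g(51, -637) = -215137 + 51*(1 - 637) = -215137 + 51*(-636) = -215137 - 32436 = -247573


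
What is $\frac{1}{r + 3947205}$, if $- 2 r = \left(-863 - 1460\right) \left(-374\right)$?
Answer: $\frac{1}{3512804} \approx 2.8467 \cdot 10^{-7}$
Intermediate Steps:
$r = -434401$ ($r = - \frac{\left(-863 - 1460\right) \left(-374\right)}{2} = - \frac{\left(-2323\right) \left(-374\right)}{2} = \left(- \frac{1}{2}\right) 868802 = -434401$)
$\frac{1}{r + 3947205} = \frac{1}{-434401 + 3947205} = \frac{1}{3512804}$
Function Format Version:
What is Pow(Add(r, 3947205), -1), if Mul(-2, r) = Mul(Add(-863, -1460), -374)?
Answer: Rational(1, 3512804) ≈ 2.8467e-7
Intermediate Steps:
r = -434401 (r = Mul(Rational(-1, 2), Mul(Add(-863, -1460), -374)) = Mul(Rational(-1, 2), Mul(-2323, -374)) = Mul(Rational(-1, 2), 868802) = -434401)
Pow(Add(r, 3947205), -1) = Pow(Add(-434401, 3947205), -1) = Pow(3512804, -1) = Rational(1, 3512804)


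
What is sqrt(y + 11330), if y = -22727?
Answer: I*sqrt(11397) ≈ 106.76*I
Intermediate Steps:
sqrt(y + 11330) = sqrt(-22727 + 11330) = sqrt(-11397) = I*sqrt(11397)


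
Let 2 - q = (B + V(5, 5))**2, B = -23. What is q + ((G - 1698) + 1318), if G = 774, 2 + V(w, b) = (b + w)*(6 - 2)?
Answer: 171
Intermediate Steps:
V(w, b) = -2 + 4*b + 4*w (V(w, b) = -2 + (b + w)*(6 - 2) = -2 + (b + w)*4 = -2 + (4*b + 4*w) = -2 + 4*b + 4*w)
q = -223 (q = 2 - (-23 + (-2 + 4*5 + 4*5))**2 = 2 - (-23 + (-2 + 20 + 20))**2 = 2 - (-23 + 38)**2 = 2 - 1*15**2 = 2 - 1*225 = 2 - 225 = -223)
q + ((G - 1698) + 1318) = -223 + ((774 - 1698) + 1318) = -223 + (-924 + 1318) = -223 + 394 = 171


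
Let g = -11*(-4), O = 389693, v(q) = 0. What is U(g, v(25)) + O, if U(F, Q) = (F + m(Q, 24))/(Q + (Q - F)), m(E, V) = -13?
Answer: 17146461/44 ≈ 3.8969e+5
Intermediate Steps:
g = 44
U(F, Q) = (-13 + F)/(-F + 2*Q) (U(F, Q) = (F - 13)/(Q + (Q - F)) = (-13 + F)/(-F + 2*Q))
U(g, v(25)) + O = (13 - 1*44)/(44 - 2*0) + 389693 = (13 - 44)/(44 + 0) + 389693 = -31/44 + 389693 = 17146461/44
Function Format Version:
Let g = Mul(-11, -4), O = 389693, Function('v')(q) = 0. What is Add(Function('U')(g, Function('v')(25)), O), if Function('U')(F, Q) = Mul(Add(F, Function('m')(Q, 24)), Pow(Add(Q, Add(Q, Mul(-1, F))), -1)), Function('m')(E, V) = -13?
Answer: Rational(17146461, 44) ≈ 3.8969e+5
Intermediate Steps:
g = 44
Function('U')(F, Q) = Mul(Pow(Add(Mul(-1, F), Mul(2, Q)), -1), Add(-13, F)) (Function('U')(F, Q) = Mul(Add(F, -13), Pow(Add(Q, Add(Q, Mul(-1, F))), -1)) = Mul(Add(-13, F), Pow(Add(Mul(-1, F), Mul(2, Q)), -1)) = Mul(Pow(Add(Mul(-1, F), Mul(2, Q)), -1), Add(-13, F)))
Add(Function('U')(g, Function('v')(25)), O) = Add(Mul(Pow(Add(44, Mul(-2, 0)), -1), Add(13, Mul(-1, 44))), 389693) = Add(Mul(Pow(Add(44, 0), -1), Add(13, -44)), 389693) = Add(Mul(Pow(44, -1), -31), 389693) = Add(Mul(Rational(1, 44), -31), 389693) = Add(Rational(-31, 44), 389693) = Rational(17146461, 44)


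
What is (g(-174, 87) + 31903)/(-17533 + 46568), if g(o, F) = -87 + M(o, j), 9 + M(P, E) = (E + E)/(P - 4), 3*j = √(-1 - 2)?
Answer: 31807/29035 - I*√3/7752345 ≈ 1.0955 - 2.2342e-7*I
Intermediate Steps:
j = I*√3/3 (j = √(-1 - 2)/3 = √(-3)/3 = (I*√3)/3 = I*√3/3 ≈ 0.57735*I)
M(P, E) = -9 + 2*E/(-4 + P) (M(P, E) = -9 + (E + E)/(P - 4) = -9 + (2*E)/(-4 + P) = -9 + 2*E/(-4 + P))
g(o, F) = -87 + (36 - 9*o + 2*I*√3/3)/(-4 + o) (g(o, F) = -87 + (36 - 9*o + 2*(I*√3/3))/(-4 + o) = -87 + (36 - 9*o + 2*I*√3/3)/(-4 + o))
(g(-174, 87) + 31903)/(-17533 + 46568) = (2*(576 - 144*(-174) + I*√3)/(3*(-4 - 174)) + 31903)/(-17533 + 46568) = ((⅔)*(576 + 25056 + I*√3)/(-178) + 31903)/29035 = ((⅔)*(-1/178)*(25632 + I*√3) + 31903)*(1/29035) = ((-96 - I*√3/267) + 31903)*(1/29035) = (31807 - I*√3/267)*(1/29035) = 31807/29035 - I*√3/7752345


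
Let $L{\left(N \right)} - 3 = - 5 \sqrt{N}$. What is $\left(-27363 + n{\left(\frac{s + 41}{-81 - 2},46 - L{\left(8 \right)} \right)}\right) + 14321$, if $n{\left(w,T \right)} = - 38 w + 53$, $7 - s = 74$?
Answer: $- \frac{1079075}{83} \approx -13001.0$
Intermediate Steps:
$s = -67$ ($s = 7 - 74 = -67$)
$L{\left(N \right)} = 3 - 5 \sqrt{N}$
$n{\left(w,T \right)} = 53 - 38 w$
$\left(-27363 + n{\left(\frac{s + 41}{-81 - 2},46 - L{\left(8 \right)} \right)}\right) + 14321 = \left(-27363 + \left(53 - 38 \frac{-67 + 41}{-81 - 2}\right)\right) + 14321 = \left(-27363 + \left(53 - 38 \left(- \frac{26}{-83}\right)\right)\right) + 14321 = \left(-27363 + \left(53 - 38 \left(\left(-26\right) \left(- \frac{1}{83}\right)\right)\right)\right) + 14321 = \left(-27363 + \left(53 - \frac{988}{83}\right)\right) + 14321 = \left(-27363 + \frac{3411}{83}\right) + 14321 = - \frac{2267718}{83} + 14321 = - \frac{1079075}{83}$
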